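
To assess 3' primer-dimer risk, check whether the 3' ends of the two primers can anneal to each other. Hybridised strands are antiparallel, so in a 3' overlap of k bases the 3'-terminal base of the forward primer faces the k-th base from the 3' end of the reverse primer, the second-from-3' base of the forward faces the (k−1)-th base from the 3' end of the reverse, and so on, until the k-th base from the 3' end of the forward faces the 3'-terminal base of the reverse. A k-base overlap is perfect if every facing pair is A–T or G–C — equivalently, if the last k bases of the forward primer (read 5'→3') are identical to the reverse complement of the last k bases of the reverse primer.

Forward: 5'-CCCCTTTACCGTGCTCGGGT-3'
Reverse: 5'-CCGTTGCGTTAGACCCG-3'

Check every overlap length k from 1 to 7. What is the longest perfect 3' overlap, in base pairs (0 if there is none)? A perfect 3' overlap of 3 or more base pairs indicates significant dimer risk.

Longest perfect overlap: 5 complementary base pairs; significant dimer risk (threshold 3).

Last 7 bases (5'→3') — forward …CTCGGGT, reverse …AGACCCG.
Reverse complement of the reverse primer's last 7 bases: CGGGTCT; its first k bases are the reverse complement of the reverse primer's last k bases, so a perfect k-base overlap needs the forward primer's last k bases to equal them.
Comparing (forward last k vs required): k=1: T vs C ✗; k=2: GT vs CG ✗; k=3: GGT vs CGG ✗; k=4: GGGT vs CGGG ✗; k=5: CGGGT vs CGGGT ✓; k=6: TCGGGT vs CGGGTC ✗; k=7: CTCGGGT vs CGGGTCT ✗.
Only k = 5 is perfect, so the longest perfect 3' overlap is 5.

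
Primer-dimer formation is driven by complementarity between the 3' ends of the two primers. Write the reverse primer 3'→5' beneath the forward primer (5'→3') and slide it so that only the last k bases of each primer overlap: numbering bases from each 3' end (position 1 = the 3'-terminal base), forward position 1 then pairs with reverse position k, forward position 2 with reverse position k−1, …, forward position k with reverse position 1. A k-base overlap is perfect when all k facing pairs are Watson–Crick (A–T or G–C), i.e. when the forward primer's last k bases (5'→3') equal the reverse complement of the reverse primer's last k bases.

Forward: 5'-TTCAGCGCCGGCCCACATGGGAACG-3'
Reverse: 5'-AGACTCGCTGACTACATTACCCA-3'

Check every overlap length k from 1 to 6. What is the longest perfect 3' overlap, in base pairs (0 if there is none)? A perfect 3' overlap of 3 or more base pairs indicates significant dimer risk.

Last 6 bases (5'→3') — forward …GGAACG, reverse …TACCCA.
Reverse complement of the reverse primer's last 6 bases: TGGGTA; its first k bases are the reverse complement of the reverse primer's last k bases, so a perfect k-base overlap needs the forward primer's last k bases to equal them.
Comparing (forward last k vs required): k=1: G vs T ✗; k=2: CG vs TG ✗; k=3: ACG vs TGG ✗; k=4: AACG vs TGGG ✗; k=5: GAACG vs TGGGT ✗; k=6: GGAACG vs TGGGTA ✗.
No overlap length from 1 to 6 is perfect, so the longest perfect 3' overlap is 0.

Longest perfect overlap: 0 complementary base pairs; below the dimer-risk threshold (threshold 3).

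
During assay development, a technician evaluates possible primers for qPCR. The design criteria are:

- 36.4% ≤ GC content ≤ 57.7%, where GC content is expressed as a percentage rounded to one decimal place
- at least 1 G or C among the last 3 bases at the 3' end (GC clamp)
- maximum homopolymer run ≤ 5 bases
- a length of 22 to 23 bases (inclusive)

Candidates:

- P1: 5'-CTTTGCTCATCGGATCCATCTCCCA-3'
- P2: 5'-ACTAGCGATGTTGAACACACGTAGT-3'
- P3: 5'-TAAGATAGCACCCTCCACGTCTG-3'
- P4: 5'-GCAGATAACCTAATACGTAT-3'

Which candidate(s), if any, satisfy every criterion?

P1 (25 nt, A=4 T=8 G=3 C=10): GC 13/25 = 52.0% ✓; 3' end CCA has 2 G/C ✓; longest run = 3 ✓; length 25, outside 22–23 ✗ — fails.
P2 (25 nt, A=8 T=6 G=6 C=5): GC 11/25 = 44.0% ✓; 3' end AGT has 1 G/C ✓; longest run = 2 ✓; length 25, outside 22–23 ✗ — fails.
P3 (23 nt, A=6 T=5 G=4 C=8): GC 12/23 = 52.2% ✓; 3' end CTG has 2 G/C ✓; longest run = 3 ✓; length 23 ✓ — passes.
P4 (20 nt, A=8 T=5 G=3 C=4): GC 7/20 = 35.0%, outside 36.4–57.7% ✗; 3' end TAT has 0 G/C, need ≥1 ✗; longest run = 2 ✓; length 20, outside 22–23 ✗ — fails.

P3 only.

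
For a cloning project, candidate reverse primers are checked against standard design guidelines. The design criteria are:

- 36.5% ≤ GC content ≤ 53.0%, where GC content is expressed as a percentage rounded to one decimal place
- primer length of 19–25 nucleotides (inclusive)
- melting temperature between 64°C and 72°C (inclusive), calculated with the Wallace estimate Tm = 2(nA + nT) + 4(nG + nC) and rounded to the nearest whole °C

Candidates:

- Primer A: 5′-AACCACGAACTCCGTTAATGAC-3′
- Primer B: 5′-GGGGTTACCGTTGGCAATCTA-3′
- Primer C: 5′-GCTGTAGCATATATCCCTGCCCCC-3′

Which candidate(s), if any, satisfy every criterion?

Primer A (22 nt, A=8 T=4 G=3 C=7): GC 10/22 = 45.5% ✓; length 22 ✓; Tm = 2·12 + 4·10 = 64°C ✓ — passes.
Primer B (21 nt, A=4 T=6 G=7 C=4): GC 11/21 = 52.4% ✓; length 21 ✓; Tm = 2·10 + 4·11 = 64°C ✓ — passes.
Primer C (24 nt, A=4 T=6 G=4 C=10): GC 14/24 = 58.3%, outside 36.5–53.0% ✗; length 24 ✓; Tm = 2·10 + 4·14 = 76°C, outside 64–72°C ✗ — fails.

Primer A and Primer B.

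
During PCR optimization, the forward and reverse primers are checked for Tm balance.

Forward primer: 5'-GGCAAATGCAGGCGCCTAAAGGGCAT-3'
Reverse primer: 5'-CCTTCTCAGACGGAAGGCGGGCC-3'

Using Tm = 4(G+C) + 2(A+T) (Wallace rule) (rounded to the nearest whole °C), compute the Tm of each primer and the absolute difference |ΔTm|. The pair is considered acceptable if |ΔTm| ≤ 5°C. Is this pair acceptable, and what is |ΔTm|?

Forward: A=8 T=3 G=9 C=6 → Tm = 2·11 + 4·15 = 82°C.
Reverse: A=4 T=3 G=8 C=8 → Tm = 2·7 + 4·16 = 78°C.
|ΔTm| = |82 − 78| = 4°C, ≤ 5°C.

|ΔTm| = 4°C; the pair is acceptable.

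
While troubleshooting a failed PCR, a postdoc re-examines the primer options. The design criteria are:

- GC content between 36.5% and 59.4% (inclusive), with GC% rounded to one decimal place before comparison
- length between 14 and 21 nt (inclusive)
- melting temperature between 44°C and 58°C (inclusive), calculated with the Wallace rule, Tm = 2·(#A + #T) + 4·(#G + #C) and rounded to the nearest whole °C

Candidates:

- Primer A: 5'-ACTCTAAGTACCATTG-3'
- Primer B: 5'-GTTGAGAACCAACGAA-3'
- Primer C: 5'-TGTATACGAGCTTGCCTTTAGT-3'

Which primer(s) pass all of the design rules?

Primer A and Primer B.

Primer A (16 nt, A=5 T=5 G=2 C=4): GC 6/16 = 37.5% ✓; length 16 ✓; Tm = 2·10 + 4·6 = 44°C ✓ — passes.
Primer B (16 nt, A=7 T=2 G=4 C=3): GC 7/16 = 43.8% ✓; length 16 ✓; Tm = 2·9 + 4·7 = 46°C ✓ — passes.
Primer C (22 nt, A=4 T=9 G=5 C=4): GC 9/22 = 40.9% ✓; length 22, outside 14–21 ✗; Tm = 2·13 + 4·9 = 62°C, outside 44–58°C ✗ — fails.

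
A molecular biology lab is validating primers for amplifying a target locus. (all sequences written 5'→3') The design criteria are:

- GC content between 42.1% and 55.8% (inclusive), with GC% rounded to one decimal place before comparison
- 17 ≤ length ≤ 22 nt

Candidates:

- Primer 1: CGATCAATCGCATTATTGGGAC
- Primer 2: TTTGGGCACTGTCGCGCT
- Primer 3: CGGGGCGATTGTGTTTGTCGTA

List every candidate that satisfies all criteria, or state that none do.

Primer 1 and Primer 3.

Primer 1 (22 nt, A=6 T=6 G=5 C=5): GC 10/22 = 45.5% ✓; length 22 ✓ — passes.
Primer 2 (18 nt, A=1 T=6 G=6 C=5): GC 11/18 = 61.1%, outside 42.1–55.8% ✗; length 18 ✓ — fails.
Primer 3 (22 nt, A=2 T=8 G=9 C=3): GC 12/22 = 54.5% ✓; length 22 ✓ — passes.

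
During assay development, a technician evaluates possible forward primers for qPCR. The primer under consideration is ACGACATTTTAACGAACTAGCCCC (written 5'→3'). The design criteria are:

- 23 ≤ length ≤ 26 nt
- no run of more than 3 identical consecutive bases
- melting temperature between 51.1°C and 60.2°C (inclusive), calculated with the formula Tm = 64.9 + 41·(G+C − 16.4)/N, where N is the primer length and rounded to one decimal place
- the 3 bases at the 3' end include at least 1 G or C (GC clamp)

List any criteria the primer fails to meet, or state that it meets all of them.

Base counts: A=8, T=5, G=3, C=8 (length 24).
length: length 24 ✓
homopolymer run: longest run = 4, exceeds 3 ✗
Tm: Tm = 64.9 + 41·(11 − 16.4)/24 = 55.7°C ✓
GC clamp: 3' end CCC has 3 G/C ✓

Fails: homopolymer run.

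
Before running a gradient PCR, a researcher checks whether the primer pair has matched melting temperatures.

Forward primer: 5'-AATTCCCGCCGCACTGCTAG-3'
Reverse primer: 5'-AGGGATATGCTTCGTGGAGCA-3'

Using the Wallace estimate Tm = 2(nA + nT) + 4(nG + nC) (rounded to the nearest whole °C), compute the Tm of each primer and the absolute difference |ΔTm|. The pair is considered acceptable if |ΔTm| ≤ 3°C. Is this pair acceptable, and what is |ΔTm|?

Forward: A=4 T=4 G=4 C=8 → Tm = 2·8 + 4·12 = 64°C.
Reverse: A=5 T=5 G=8 C=3 → Tm = 2·10 + 4·11 = 64°C.
|ΔTm| = |64 − 64| = 0°C, ≤ 3°C.

|ΔTm| = 0°C; the pair is acceptable.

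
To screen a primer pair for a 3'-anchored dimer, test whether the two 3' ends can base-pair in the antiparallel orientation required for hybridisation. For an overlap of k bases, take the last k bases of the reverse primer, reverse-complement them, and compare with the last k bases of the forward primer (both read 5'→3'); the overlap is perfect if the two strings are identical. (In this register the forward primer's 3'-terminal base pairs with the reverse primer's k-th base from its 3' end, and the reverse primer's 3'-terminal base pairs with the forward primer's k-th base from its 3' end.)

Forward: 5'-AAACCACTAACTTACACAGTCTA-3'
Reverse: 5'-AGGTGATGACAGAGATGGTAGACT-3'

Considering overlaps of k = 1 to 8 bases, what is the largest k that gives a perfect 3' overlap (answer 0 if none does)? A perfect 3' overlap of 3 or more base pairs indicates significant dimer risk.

Longest perfect overlap: 6 complementary base pairs; significant dimer risk (threshold 3).

Last 8 bases (5'→3') — forward …ACAGTCTA, reverse …GGTAGACT.
Reverse complement of the reverse primer's last 8 bases: AGTCTACC; its first k bases are the reverse complement of the reverse primer's last k bases, so a perfect k-base overlap needs the forward primer's last k bases to equal them.
Comparing (forward last k vs required): k=1: A vs A ✓; k=2: TA vs AG ✗; k=3: CTA vs AGT ✗; k=4: TCTA vs AGTC ✗; k=5: GTCTA vs AGTCT ✗; k=6: AGTCTA vs AGTCTA ✓; k=7: CAGTCTA vs AGTCTAC ✗; k=8: ACAGTCTA vs AGTCTACC ✗.
Perfect overlaps at k = 1, 6; the largest is 6.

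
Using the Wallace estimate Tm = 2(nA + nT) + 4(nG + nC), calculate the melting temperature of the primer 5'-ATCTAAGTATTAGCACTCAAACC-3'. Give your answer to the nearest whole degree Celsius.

62°C

Base counts: A=9, T=6, G=2, C=6 (length 23).
Tm = 2·(9+6) + 4·(2+6) = 2·15 + 4·8 = 30 + 32 = 62°C.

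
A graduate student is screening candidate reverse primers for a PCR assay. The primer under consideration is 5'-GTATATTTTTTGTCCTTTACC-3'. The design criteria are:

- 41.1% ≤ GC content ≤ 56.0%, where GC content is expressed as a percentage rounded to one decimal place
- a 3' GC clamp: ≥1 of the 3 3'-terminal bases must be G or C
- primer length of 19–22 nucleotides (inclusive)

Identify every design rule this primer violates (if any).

Base counts: A=3, T=12, G=2, C=4 (length 21).
GC content: GC 6/21 = 28.6%, outside 41.1–56.0% ✗
GC clamp: 3' end ACC has 2 G/C ✓
length: length 21 ✓

Fails: GC content.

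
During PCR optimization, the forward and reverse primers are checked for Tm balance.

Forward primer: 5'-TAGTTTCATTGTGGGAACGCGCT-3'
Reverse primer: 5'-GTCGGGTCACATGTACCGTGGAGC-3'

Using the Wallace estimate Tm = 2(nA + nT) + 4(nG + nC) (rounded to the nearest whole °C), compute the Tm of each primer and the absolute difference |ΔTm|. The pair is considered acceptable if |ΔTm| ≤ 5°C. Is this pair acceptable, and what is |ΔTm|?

Forward: A=4 T=8 G=7 C=4 → Tm = 2·12 + 4·11 = 68°C.
Reverse: A=4 T=5 G=9 C=6 → Tm = 2·9 + 4·15 = 78°C.
|ΔTm| = |68 − 78| = 10°C, > 5°C.

|ΔTm| = 10°C; the pair is not acceptable.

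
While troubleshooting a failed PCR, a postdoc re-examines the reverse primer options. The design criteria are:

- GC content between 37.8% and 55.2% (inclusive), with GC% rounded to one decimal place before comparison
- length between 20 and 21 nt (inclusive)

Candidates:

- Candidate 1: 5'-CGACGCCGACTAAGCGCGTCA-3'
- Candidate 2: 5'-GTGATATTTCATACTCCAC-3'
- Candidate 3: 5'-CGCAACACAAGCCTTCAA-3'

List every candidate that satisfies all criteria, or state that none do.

Candidate 1 (21 nt, A=5 T=2 G=6 C=8): GC 14/21 = 66.7%, outside 37.8–55.2% ✗; length 21 ✓ — fails.
Candidate 2 (19 nt, A=5 T=7 G=2 C=5): GC 7/19 = 36.8%, outside 37.8–55.2% ✗; length 19, outside 20–21 ✗ — fails.
Candidate 3 (18 nt, A=7 T=2 G=2 C=7): GC 9/18 = 50.0% ✓; length 18, outside 20–21 ✗ — fails.

None of the candidates satisfy all criteria.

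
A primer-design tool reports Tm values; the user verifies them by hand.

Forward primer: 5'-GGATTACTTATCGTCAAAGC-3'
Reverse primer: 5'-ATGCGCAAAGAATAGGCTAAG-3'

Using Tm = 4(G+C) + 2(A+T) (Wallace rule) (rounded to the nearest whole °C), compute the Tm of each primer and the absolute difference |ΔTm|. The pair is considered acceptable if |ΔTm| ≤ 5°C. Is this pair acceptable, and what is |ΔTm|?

Forward: A=6 T=6 G=4 C=4 → Tm = 2·12 + 4·8 = 56°C.
Reverse: A=9 T=3 G=6 C=3 → Tm = 2·12 + 4·9 = 60°C.
|ΔTm| = |56 − 60| = 4°C, ≤ 5°C.

|ΔTm| = 4°C; the pair is acceptable.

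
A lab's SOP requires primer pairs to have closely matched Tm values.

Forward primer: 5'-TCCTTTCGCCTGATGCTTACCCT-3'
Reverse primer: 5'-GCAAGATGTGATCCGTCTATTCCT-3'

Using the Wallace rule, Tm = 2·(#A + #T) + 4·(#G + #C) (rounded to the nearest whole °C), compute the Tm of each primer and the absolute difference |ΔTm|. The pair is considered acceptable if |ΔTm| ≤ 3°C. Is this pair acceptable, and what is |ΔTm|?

Forward: A=2 T=9 G=3 C=9 → Tm = 2·11 + 4·12 = 70°C.
Reverse: A=5 T=8 G=5 C=6 → Tm = 2·13 + 4·11 = 70°C.
|ΔTm| = |70 − 70| = 0°C, ≤ 3°C.

|ΔTm| = 0°C; the pair is acceptable.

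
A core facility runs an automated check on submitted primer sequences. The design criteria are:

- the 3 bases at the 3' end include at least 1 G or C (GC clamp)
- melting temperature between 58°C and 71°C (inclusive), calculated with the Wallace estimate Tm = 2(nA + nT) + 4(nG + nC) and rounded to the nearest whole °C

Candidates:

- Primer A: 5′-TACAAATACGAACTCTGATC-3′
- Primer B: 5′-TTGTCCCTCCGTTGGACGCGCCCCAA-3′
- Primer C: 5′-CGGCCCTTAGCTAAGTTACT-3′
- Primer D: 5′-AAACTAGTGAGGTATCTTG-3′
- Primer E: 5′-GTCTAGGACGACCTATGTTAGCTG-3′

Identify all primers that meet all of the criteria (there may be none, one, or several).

Primer A (20 nt, A=8 T=5 G=2 C=5): 3' end ATC has 1 G/C ✓; Tm = 2·13 + 4·7 = 54°C, outside 58–71°C ✗ — fails.
Primer B (26 nt, A=3 T=6 G=6 C=11): 3' end CAA has 1 G/C ✓; Tm = 2·9 + 4·17 = 86°C, outside 58–71°C ✗ — fails.
Primer C (20 nt, A=4 T=6 G=4 C=6): 3' end ACT has 1 G/C ✓; Tm = 2·10 + 4·10 = 60°C ✓ — passes.
Primer D (19 nt, A=6 T=6 G=5 C=2): 3' end TTG has 1 G/C ✓; Tm = 2·12 + 4·7 = 52°C, outside 58–71°C ✗ — fails.
Primer E (24 nt, A=5 T=7 G=7 C=5): 3' end CTG has 2 G/C ✓; Tm = 2·12 + 4·12 = 72°C, outside 58–71°C ✗ — fails.

Primer C only.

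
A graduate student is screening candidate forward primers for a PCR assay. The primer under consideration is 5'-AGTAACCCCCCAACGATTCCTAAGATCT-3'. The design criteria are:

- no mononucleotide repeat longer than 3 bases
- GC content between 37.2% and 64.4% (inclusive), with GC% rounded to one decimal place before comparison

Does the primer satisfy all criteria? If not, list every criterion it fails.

Base counts: A=9, T=6, G=3, C=10 (length 28).
homopolymer run: longest run = 6, exceeds 3 ✗
GC content: GC 13/28 = 46.4% ✓

Fails: homopolymer run.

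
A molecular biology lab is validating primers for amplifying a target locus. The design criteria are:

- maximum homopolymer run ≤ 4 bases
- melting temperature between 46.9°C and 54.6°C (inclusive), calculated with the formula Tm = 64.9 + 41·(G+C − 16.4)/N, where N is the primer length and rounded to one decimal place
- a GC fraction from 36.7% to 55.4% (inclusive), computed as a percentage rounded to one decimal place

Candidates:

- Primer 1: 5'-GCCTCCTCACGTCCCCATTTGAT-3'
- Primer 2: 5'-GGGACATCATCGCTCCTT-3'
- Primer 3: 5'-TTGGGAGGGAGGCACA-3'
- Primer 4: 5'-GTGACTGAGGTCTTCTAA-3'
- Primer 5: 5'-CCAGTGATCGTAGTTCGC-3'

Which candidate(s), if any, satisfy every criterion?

None of the candidates satisfy all criteria.

Primer 1 (23 nt, A=3 T=7 G=3 C=10): longest run = 4 ✓; Tm = 64.9 + 41·(13 − 16.4)/23 = 58.8°C, outside 46.9–54.6°C ✗; GC 13/23 = 56.5%, outside 36.7–55.4% ✗ — fails.
Primer 2 (18 nt, A=3 T=5 G=4 C=6): longest run = 3 ✓; Tm = 64.9 + 41·(10 − 16.4)/18 = 50.3°C ✓; GC 10/18 = 55.6%, outside 36.7–55.4% ✗ — fails.
Primer 3 (16 nt, A=4 T=2 G=8 C=2): longest run = 3 ✓; Tm = 64.9 + 41·(10 − 16.4)/16 = 48.5°C ✓; GC 10/16 = 62.5%, outside 36.7–55.4% ✗ — fails.
Primer 4 (18 nt, A=4 T=6 G=5 C=3): longest run = 2 ✓; Tm = 64.9 + 41·(8 − 16.4)/18 = 45.8°C, outside 46.9–54.6°C ✗; GC 8/18 = 44.4% ✓ — fails.
Primer 5 (18 nt, A=3 T=5 G=5 C=5): longest run = 2 ✓; Tm = 64.9 + 41·(10 − 16.4)/18 = 50.3°C ✓; GC 10/18 = 55.6%, outside 36.7–55.4% ✗ — fails.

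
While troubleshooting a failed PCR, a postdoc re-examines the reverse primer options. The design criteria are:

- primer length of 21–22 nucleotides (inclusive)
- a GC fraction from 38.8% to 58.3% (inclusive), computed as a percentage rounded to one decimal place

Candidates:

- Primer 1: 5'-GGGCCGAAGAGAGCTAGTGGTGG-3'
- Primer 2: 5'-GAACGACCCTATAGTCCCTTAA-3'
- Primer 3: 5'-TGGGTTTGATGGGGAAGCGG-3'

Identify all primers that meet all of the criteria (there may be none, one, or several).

Primer 2 only.

Primer 1 (23 nt, A=5 T=3 G=12 C=3): length 23, outside 21–22 ✗; GC 15/23 = 65.2%, outside 38.8–58.3% ✗ — fails.
Primer 2 (22 nt, A=7 T=5 G=3 C=7): length 22 ✓; GC 10/22 = 45.5% ✓ — passes.
Primer 3 (20 nt, A=3 T=5 G=11 C=1): length 20, outside 21–22 ✗; GC 12/20 = 60.0%, outside 38.8–58.3% ✗ — fails.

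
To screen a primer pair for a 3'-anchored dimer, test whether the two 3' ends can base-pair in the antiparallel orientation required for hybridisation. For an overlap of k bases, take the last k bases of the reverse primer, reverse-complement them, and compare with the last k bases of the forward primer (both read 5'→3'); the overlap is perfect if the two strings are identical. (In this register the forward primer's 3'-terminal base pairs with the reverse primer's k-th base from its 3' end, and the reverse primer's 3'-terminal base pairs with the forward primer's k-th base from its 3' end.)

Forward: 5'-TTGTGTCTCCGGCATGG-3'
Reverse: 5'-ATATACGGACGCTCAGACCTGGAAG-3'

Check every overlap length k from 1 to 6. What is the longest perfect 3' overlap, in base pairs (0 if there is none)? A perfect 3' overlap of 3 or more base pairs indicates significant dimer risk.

Last 6 bases (5'→3') — forward …GCATGG, reverse …TGGAAG.
Reverse complement of the reverse primer's last 6 bases: CTTCCA; its first k bases are the reverse complement of the reverse primer's last k bases, so a perfect k-base overlap needs the forward primer's last k bases to equal them.
Comparing (forward last k vs required): k=1: G vs C ✗; k=2: GG vs CT ✗; k=3: TGG vs CTT ✗; k=4: ATGG vs CTTC ✗; k=5: CATGG vs CTTCC ✗; k=6: GCATGG vs CTTCCA ✗.
No overlap length from 1 to 6 is perfect, so the longest perfect 3' overlap is 0.

Longest perfect overlap: 0 complementary base pairs; below the dimer-risk threshold (threshold 3).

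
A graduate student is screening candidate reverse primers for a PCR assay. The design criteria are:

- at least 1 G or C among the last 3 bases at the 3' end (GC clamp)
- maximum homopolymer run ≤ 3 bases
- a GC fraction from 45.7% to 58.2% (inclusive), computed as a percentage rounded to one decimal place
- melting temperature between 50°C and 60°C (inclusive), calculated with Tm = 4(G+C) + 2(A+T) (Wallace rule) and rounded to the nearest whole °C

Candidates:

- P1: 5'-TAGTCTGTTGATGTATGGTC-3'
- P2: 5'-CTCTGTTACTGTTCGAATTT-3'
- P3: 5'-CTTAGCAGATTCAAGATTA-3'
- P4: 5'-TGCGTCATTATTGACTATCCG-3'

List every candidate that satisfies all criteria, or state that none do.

P1 (20 nt, A=3 T=9 G=6 C=2): 3' end GTC has 2 G/C ✓; longest run = 2 ✓; GC 8/20 = 40.0%, outside 45.7–58.2% ✗; Tm = 2·12 + 4·8 = 56°C ✓ — fails.
P2 (20 nt, A=3 T=10 G=3 C=4): 3' end TTT has 0 G/C, need ≥1 ✗; longest run = 3 ✓; GC 7/20 = 35.0%, outside 45.7–58.2% ✗; Tm = 2·13 + 4·7 = 54°C ✓ — fails.
P3 (19 nt, A=7 T=6 G=3 C=3): 3' end TTA has 0 G/C, need ≥1 ✗; longest run = 2 ✓; GC 6/19 = 31.6%, outside 45.7–58.2% ✗; Tm = 2·13 + 4·6 = 50°C ✓ — fails.
P4 (21 nt, A=4 T=8 G=4 C=5): 3' end CCG has 3 G/C ✓; longest run = 2 ✓; GC 9/21 = 42.9%, outside 45.7–58.2% ✗; Tm = 2·12 + 4·9 = 60°C ✓ — fails.

None of the candidates satisfy all criteria.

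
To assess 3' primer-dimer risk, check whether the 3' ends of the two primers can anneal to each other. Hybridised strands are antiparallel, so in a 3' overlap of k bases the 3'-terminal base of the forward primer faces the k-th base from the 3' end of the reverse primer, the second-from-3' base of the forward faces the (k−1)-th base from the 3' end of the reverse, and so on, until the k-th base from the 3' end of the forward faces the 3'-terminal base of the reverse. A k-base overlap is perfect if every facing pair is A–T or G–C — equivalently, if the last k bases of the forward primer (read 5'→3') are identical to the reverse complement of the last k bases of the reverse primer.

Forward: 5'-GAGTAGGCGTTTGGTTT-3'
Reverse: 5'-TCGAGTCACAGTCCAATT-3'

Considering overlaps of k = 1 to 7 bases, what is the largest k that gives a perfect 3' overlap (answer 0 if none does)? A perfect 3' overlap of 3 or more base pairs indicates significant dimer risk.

Longest perfect overlap: 0 complementary base pairs; below the dimer-risk threshold (threshold 3).

Last 7 bases (5'→3') — forward …TTGGTTT, reverse …TCCAATT.
Reverse complement of the reverse primer's last 7 bases: AATTGGA; its first k bases are the reverse complement of the reverse primer's last k bases, so a perfect k-base overlap needs the forward primer's last k bases to equal them.
Comparing (forward last k vs required): k=1: T vs A ✗; k=2: TT vs AA ✗; k=3: TTT vs AAT ✗; k=4: GTTT vs AATT ✗; k=5: GGTTT vs AATTG ✗; k=6: TGGTTT vs AATTGG ✗; k=7: TTGGTTT vs AATTGGA ✗.
No overlap length from 1 to 7 is perfect, so the longest perfect 3' overlap is 0.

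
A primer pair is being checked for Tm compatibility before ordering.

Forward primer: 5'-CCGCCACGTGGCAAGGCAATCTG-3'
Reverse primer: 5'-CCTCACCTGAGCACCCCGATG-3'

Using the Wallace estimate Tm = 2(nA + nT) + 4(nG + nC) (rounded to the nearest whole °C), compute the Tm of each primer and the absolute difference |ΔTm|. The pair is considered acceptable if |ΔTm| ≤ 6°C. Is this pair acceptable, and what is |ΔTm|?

Forward: A=5 T=3 G=7 C=8 → Tm = 2·8 + 4·15 = 76°C.
Reverse: A=4 T=3 G=4 C=10 → Tm = 2·7 + 4·14 = 70°C.
|ΔTm| = |76 − 70| = 6°C, ≤ 6°C.

|ΔTm| = 6°C; the pair is acceptable.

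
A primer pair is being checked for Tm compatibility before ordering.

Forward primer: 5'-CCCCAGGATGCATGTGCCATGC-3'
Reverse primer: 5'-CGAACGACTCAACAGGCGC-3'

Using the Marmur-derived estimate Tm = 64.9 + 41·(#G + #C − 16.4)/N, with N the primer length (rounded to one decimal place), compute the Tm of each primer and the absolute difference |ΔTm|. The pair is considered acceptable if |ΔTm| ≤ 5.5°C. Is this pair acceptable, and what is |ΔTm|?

|ΔTm| = 5.0°C; the pair is acceptable.

Forward: G+C = 14, N = 22 → Tm = 64.9 + 41·(14 − 16.4)/22 = 60.4°C.
Reverse: G+C = 12, N = 19 → Tm = 64.9 + 41·(12 − 16.4)/19 = 55.4°C.
|ΔTm| = |60.4 − 55.4| = 5.0°C, ≤ 5.5°C.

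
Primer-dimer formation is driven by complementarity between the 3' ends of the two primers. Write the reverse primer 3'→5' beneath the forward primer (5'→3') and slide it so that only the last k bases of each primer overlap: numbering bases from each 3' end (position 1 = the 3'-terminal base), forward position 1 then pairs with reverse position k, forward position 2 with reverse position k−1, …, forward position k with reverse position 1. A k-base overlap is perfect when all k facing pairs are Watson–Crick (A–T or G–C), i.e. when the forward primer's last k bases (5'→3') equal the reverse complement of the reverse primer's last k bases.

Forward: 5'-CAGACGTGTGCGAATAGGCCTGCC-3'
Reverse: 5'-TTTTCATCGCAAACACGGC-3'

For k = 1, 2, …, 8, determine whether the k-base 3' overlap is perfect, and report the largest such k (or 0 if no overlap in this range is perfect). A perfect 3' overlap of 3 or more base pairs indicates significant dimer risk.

Last 8 bases (5'→3') — forward …GGCCTGCC, reverse …AACACGGC.
Reverse complement of the reverse primer's last 8 bases: GCCGTGTT; its first k bases are the reverse complement of the reverse primer's last k bases, so a perfect k-base overlap needs the forward primer's last k bases to equal them.
Comparing (forward last k vs required): k=1: C vs G ✗; k=2: CC vs GC ✗; k=3: GCC vs GCC ✓; k=4: TGCC vs GCCG ✗; k=5: CTGCC vs GCCGT ✗; k=6: CCTGCC vs GCCGTG ✗; k=7: GCCTGCC vs GCCGTGT ✗; k=8: GGCCTGCC vs GCCGTGTT ✗.
Only k = 3 is perfect, so the longest perfect 3' overlap is 3.

Longest perfect overlap: 3 complementary base pairs; significant dimer risk (threshold 3).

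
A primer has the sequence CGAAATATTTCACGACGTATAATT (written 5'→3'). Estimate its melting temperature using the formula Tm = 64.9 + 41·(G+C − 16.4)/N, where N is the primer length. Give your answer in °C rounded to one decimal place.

48.8°C

Base counts: A=9, T=8, G=3, C=4; G+C = 7, N = 24.
Tm = 64.9 + 41·(7 − 16.4)/24 = 64.9 + -385.40/24 = 48.8°C.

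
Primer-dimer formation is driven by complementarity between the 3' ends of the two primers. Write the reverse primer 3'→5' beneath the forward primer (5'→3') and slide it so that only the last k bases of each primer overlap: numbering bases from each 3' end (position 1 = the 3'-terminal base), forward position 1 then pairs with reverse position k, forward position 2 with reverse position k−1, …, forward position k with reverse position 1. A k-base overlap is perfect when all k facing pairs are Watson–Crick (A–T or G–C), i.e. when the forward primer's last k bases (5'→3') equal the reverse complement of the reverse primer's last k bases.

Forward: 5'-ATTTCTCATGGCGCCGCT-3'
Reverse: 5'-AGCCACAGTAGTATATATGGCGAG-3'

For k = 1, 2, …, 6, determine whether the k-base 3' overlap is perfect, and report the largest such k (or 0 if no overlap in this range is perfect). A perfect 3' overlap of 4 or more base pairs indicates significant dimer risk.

Longest perfect overlap: 2 complementary base pairs; below the dimer-risk threshold (threshold 4).

Last 6 bases (5'→3') — forward …GCCGCT, reverse …GGCGAG.
Reverse complement of the reverse primer's last 6 bases: CTCGCC; its first k bases are the reverse complement of the reverse primer's last k bases, so a perfect k-base overlap needs the forward primer's last k bases to equal them.
Comparing (forward last k vs required): k=1: T vs C ✗; k=2: CT vs CT ✓; k=3: GCT vs CTC ✗; k=4: CGCT vs CTCG ✗; k=5: CCGCT vs CTCGC ✗; k=6: GCCGCT vs CTCGCC ✗.
Only k = 2 is perfect, so the longest perfect 3' overlap is 2.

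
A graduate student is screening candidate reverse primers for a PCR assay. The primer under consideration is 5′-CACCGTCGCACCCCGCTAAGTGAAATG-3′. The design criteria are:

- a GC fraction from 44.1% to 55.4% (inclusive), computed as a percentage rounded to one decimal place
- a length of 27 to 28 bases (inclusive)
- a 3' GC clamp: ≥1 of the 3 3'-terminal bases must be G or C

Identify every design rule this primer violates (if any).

Fails: GC content.

Base counts: A=7, T=4, G=6, C=10 (length 27).
GC content: GC 16/27 = 59.3%, outside 44.1–55.4% ✗
length: length 27 ✓
GC clamp: 3' end ATG has 1 G/C ✓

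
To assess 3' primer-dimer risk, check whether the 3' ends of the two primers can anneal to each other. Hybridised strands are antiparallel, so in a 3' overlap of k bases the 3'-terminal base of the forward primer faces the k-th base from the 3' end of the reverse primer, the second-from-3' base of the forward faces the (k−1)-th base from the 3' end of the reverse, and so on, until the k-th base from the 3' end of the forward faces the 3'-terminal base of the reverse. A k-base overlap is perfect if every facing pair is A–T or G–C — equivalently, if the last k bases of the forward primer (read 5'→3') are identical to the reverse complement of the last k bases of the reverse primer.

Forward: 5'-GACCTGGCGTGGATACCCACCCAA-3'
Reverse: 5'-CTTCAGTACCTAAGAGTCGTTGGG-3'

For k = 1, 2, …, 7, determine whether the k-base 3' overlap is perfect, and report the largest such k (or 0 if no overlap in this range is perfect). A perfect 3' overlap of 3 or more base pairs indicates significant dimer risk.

Last 7 bases (5'→3') — forward …CACCCAA, reverse …CGTTGGG.
Reverse complement of the reverse primer's last 7 bases: CCCAACG; its first k bases are the reverse complement of the reverse primer's last k bases, so a perfect k-base overlap needs the forward primer's last k bases to equal them.
Comparing (forward last k vs required): k=1: A vs C ✗; k=2: AA vs CC ✗; k=3: CAA vs CCC ✗; k=4: CCAA vs CCCA ✗; k=5: CCCAA vs CCCAA ✓; k=6: ACCCAA vs CCCAAC ✗; k=7: CACCCAA vs CCCAACG ✗.
Only k = 5 is perfect, so the longest perfect 3' overlap is 5.

Longest perfect overlap: 5 complementary base pairs; significant dimer risk (threshold 3).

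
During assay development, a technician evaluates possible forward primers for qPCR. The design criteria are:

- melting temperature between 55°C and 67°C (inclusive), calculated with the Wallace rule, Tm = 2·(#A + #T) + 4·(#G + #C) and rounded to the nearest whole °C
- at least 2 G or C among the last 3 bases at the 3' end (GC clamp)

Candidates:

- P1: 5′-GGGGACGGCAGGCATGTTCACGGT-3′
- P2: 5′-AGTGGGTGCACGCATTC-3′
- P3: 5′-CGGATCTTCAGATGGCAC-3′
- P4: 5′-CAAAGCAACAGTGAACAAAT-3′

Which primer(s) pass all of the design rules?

P1 (24 nt, A=4 T=4 G=11 C=5): Tm = 2·8 + 4·16 = 80°C, outside 55–67°C ✗; 3' end GGT has 2 G/C ✓ — fails.
P2 (17 nt, A=3 T=4 G=6 C=4): Tm = 2·7 + 4·10 = 54°C, outside 55–67°C ✗; 3' end TTC has 1 G/C, need ≥2 ✗ — fails.
P3 (18 nt, A=4 T=4 G=5 C=5): Tm = 2·8 + 4·10 = 56°C ✓; 3' end CAC has 2 G/C ✓ — passes.
P4 (20 nt, A=11 T=2 G=3 C=4): Tm = 2·13 + 4·7 = 54°C, outside 55–67°C ✗; 3' end AAT has 0 G/C, need ≥2 ✗ — fails.

P3 only.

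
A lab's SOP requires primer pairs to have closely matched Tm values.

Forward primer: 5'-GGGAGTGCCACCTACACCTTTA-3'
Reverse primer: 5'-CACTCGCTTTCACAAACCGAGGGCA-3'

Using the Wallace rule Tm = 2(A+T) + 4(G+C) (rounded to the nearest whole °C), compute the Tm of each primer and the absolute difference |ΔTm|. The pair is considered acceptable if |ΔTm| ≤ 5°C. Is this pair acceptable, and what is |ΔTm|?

Forward: A=5 T=5 G=5 C=7 → Tm = 2·10 + 4·12 = 68°C.
Reverse: A=7 T=4 G=5 C=9 → Tm = 2·11 + 4·14 = 78°C.
|ΔTm| = |68 − 78| = 10°C, > 5°C.

|ΔTm| = 10°C; the pair is not acceptable.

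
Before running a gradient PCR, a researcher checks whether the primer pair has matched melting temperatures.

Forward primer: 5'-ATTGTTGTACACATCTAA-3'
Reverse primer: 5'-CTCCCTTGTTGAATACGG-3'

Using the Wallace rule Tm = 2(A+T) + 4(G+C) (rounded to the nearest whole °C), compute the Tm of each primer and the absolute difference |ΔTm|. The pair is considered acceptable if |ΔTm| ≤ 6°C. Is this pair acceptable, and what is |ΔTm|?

Forward: A=6 T=7 G=2 C=3 → Tm = 2·13 + 4·5 = 46°C.
Reverse: A=3 T=6 G=4 C=5 → Tm = 2·9 + 4·9 = 54°C.
|ΔTm| = |46 − 54| = 8°C, > 6°C.

|ΔTm| = 8°C; the pair is not acceptable.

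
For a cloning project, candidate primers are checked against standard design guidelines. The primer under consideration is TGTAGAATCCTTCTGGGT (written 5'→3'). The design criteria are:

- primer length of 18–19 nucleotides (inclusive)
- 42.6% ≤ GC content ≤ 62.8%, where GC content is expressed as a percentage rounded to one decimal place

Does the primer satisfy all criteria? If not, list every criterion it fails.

Base counts: A=3, T=7, G=5, C=3 (length 18).
length: length 18 ✓
GC content: GC 8/18 = 44.4% ✓

Meets all criteria.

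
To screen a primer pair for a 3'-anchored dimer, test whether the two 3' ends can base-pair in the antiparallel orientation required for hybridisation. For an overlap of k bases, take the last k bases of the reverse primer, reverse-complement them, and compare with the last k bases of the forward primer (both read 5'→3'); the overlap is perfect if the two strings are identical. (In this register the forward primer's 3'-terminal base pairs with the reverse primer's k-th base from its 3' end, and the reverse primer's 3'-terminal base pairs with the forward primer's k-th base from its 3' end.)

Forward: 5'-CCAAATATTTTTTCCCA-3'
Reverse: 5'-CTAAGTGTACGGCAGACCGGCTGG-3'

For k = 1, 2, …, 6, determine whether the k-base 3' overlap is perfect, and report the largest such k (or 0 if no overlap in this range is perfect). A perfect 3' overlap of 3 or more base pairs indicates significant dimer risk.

Longest perfect overlap: 3 complementary base pairs; significant dimer risk (threshold 3).

Last 6 bases (5'→3') — forward …TTCCCA, reverse …GGCTGG.
Reverse complement of the reverse primer's last 6 bases: CCAGCC; its first k bases are the reverse complement of the reverse primer's last k bases, so a perfect k-base overlap needs the forward primer's last k bases to equal them.
Comparing (forward last k vs required): k=1: A vs C ✗; k=2: CA vs CC ✗; k=3: CCA vs CCA ✓; k=4: CCCA vs CCAG ✗; k=5: TCCCA vs CCAGC ✗; k=6: TTCCCA vs CCAGCC ✗.
Only k = 3 is perfect, so the longest perfect 3' overlap is 3.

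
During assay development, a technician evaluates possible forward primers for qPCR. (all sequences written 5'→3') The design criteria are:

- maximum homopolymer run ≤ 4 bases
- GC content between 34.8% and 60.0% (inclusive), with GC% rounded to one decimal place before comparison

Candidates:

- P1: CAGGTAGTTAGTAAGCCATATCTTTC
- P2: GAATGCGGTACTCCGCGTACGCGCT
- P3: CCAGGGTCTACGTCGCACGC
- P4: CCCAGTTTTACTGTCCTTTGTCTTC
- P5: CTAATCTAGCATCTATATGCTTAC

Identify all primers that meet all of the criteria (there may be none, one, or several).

P1 (26 nt, A=7 T=9 G=5 C=5): longest run = 3 ✓; GC 10/26 = 38.5% ✓ — passes.
P2 (25 nt, A=4 T=5 G=8 C=8): longest run = 2 ✓; GC 16/25 = 64.0%, outside 34.8–60.0% ✗ — fails.
P3 (20 nt, A=3 T=3 G=6 C=8): longest run = 3 ✓; GC 14/20 = 70.0%, outside 34.8–60.0% ✗ — fails.
P4 (25 nt, A=2 T=12 G=3 C=8): longest run = 4 ✓; GC 11/25 = 44.0% ✓ — passes.
P5 (24 nt, A=7 T=9 G=2 C=6): longest run = 2 ✓; GC 8/24 = 33.3%, outside 34.8–60.0% ✗ — fails.

P1 and P4.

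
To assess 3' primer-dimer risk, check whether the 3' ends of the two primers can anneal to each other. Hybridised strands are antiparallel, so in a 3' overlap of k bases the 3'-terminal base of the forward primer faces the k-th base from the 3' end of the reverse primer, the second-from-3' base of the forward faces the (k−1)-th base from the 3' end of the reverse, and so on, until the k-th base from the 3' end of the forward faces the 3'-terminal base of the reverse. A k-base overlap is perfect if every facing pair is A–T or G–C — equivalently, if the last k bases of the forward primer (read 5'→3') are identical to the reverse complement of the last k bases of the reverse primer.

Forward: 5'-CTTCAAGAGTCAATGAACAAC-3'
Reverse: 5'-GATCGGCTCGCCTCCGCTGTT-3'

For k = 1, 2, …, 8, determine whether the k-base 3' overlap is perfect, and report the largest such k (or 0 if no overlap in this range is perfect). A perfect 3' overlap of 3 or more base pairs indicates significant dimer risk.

Longest perfect overlap: 3 complementary base pairs; significant dimer risk (threshold 3).

Last 8 bases (5'→3') — forward …TGAACAAC, reverse …CCGCTGTT.
Reverse complement of the reverse primer's last 8 bases: AACAGCGG; its first k bases are the reverse complement of the reverse primer's last k bases, so a perfect k-base overlap needs the forward primer's last k bases to equal them.
Comparing (forward last k vs required): k=1: C vs A ✗; k=2: AC vs AA ✗; k=3: AAC vs AAC ✓; k=4: CAAC vs AACA ✗; k=5: ACAAC vs AACAG ✗; k=6: AACAAC vs AACAGC ✗; k=7: GAACAAC vs AACAGCG ✗; k=8: TGAACAAC vs AACAGCGG ✗.
Only k = 3 is perfect, so the longest perfect 3' overlap is 3.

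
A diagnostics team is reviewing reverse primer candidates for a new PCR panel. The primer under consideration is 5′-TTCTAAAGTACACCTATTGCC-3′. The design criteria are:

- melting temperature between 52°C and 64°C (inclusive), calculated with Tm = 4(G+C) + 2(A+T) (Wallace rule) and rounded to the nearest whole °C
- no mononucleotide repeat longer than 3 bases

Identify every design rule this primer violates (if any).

Base counts: A=6, T=7, G=2, C=6 (length 21).
Tm: Tm = 2·13 + 4·8 = 58°C ✓
homopolymer run: longest run = 3 ✓

Meets all criteria.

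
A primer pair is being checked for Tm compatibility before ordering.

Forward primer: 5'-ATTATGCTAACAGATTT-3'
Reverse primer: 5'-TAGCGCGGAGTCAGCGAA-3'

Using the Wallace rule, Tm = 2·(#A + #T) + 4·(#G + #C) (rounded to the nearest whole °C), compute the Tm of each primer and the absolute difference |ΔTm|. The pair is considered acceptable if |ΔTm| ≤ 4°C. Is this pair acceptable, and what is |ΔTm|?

Forward: A=6 T=7 G=2 C=2 → Tm = 2·13 + 4·4 = 42°C.
Reverse: A=5 T=2 G=7 C=4 → Tm = 2·7 + 4·11 = 58°C.
|ΔTm| = |42 − 58| = 16°C, > 4°C.

|ΔTm| = 16°C; the pair is not acceptable.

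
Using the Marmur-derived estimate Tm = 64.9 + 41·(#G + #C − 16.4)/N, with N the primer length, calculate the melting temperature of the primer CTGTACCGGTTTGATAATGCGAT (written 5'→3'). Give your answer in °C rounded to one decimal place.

53.5°C

Base counts: A=5, T=8, G=6, C=4; G+C = 10, N = 23.
Tm = 64.9 + 41·(10 − 16.4)/23 = 64.9 + -262.40/23 = 53.5°C.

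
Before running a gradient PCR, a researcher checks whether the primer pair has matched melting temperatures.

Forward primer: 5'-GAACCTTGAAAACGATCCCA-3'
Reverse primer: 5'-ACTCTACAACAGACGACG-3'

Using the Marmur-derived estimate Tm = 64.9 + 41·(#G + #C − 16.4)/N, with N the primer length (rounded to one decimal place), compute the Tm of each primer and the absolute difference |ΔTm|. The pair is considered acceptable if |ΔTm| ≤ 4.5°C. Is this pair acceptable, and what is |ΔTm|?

Forward: G+C = 9, N = 20 → Tm = 64.9 + 41·(9 − 16.4)/20 = 49.7°C.
Reverse: G+C = 9, N = 18 → Tm = 64.9 + 41·(9 − 16.4)/18 = 48.0°C.
|ΔTm| = |49.7 − 48.0| = 1.7°C, ≤ 4.5°C.

|ΔTm| = 1.7°C; the pair is acceptable.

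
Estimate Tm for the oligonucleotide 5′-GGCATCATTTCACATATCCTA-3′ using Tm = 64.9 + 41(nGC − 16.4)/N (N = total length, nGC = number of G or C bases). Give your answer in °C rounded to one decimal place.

Base counts: A=6, T=7, G=2, C=6; G+C = 8, N = 21.
Tm = 64.9 + 41·(8 − 16.4)/21 = 64.9 + -344.40/21 = 48.5°C.

48.5°C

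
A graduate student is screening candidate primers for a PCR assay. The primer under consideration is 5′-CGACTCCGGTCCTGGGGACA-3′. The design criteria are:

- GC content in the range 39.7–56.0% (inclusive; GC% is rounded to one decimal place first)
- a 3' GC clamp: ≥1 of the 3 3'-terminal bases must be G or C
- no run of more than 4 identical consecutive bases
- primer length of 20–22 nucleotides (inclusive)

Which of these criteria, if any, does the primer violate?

Base counts: A=3, T=3, G=7, C=7 (length 20).
GC content: GC 14/20 = 70.0%, outside 39.7–56.0% ✗
GC clamp: 3' end ACA has 1 G/C ✓
homopolymer run: longest run = 4 ✓
length: length 20 ✓

Fails: GC content.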